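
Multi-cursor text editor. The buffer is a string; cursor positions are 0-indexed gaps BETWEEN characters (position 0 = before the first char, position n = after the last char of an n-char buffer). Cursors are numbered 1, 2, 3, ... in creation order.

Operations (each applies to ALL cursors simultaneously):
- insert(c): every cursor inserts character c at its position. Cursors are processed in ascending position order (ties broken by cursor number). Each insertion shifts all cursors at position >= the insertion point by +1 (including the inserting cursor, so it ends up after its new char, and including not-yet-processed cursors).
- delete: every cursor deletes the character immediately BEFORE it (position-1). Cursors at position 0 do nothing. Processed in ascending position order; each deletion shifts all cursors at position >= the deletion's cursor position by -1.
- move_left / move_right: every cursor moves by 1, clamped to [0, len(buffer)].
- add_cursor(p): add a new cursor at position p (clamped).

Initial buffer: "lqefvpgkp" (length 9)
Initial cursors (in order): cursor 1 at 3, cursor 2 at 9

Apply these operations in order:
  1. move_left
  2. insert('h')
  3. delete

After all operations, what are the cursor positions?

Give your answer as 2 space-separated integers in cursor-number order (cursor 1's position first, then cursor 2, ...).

After op 1 (move_left): buffer="lqefvpgkp" (len 9), cursors c1@2 c2@8, authorship .........
After op 2 (insert('h')): buffer="lqhefvpgkhp" (len 11), cursors c1@3 c2@10, authorship ..1......2.
After op 3 (delete): buffer="lqefvpgkp" (len 9), cursors c1@2 c2@8, authorship .........

Answer: 2 8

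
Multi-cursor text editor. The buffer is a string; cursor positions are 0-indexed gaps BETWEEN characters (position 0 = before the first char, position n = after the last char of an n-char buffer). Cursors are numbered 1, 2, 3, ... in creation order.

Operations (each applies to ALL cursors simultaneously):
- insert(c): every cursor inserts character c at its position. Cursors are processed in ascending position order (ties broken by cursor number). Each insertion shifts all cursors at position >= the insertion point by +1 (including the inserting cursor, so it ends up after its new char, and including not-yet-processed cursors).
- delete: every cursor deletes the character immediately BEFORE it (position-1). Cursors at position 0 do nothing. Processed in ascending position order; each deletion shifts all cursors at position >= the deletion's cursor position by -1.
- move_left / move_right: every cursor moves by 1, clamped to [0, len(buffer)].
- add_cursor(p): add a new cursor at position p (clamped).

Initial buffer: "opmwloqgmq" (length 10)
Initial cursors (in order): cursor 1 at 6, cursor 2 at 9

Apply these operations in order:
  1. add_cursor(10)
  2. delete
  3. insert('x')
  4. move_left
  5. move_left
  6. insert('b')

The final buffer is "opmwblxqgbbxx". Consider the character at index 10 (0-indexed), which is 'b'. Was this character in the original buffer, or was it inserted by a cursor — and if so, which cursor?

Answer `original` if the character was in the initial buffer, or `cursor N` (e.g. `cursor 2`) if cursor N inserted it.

Answer: cursor 3

Derivation:
After op 1 (add_cursor(10)): buffer="opmwloqgmq" (len 10), cursors c1@6 c2@9 c3@10, authorship ..........
After op 2 (delete): buffer="opmwlqg" (len 7), cursors c1@5 c2@7 c3@7, authorship .......
After op 3 (insert('x')): buffer="opmwlxqgxx" (len 10), cursors c1@6 c2@10 c3@10, authorship .....1..23
After op 4 (move_left): buffer="opmwlxqgxx" (len 10), cursors c1@5 c2@9 c3@9, authorship .....1..23
After op 5 (move_left): buffer="opmwlxqgxx" (len 10), cursors c1@4 c2@8 c3@8, authorship .....1..23
After op 6 (insert('b')): buffer="opmwblxqgbbxx" (len 13), cursors c1@5 c2@11 c3@11, authorship ....1.1..2323
Authorship (.=original, N=cursor N): . . . . 1 . 1 . . 2 3 2 3
Index 10: author = 3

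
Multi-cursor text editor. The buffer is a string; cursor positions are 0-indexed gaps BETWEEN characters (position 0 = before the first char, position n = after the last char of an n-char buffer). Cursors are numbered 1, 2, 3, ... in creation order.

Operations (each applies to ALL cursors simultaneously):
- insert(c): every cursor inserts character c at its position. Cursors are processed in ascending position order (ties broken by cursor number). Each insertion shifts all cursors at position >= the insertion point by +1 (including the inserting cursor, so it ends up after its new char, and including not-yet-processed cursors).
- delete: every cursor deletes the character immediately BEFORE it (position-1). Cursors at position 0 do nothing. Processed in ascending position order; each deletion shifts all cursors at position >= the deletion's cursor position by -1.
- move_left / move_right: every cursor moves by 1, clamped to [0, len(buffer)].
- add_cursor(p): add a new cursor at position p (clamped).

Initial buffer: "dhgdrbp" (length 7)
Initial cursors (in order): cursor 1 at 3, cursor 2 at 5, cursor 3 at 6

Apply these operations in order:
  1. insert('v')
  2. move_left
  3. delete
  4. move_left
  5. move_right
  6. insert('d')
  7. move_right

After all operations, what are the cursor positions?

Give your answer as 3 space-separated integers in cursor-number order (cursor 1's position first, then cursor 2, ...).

Answer: 4 7 9

Derivation:
After op 1 (insert('v')): buffer="dhgvdrvbvp" (len 10), cursors c1@4 c2@7 c3@9, authorship ...1..2.3.
After op 2 (move_left): buffer="dhgvdrvbvp" (len 10), cursors c1@3 c2@6 c3@8, authorship ...1..2.3.
After op 3 (delete): buffer="dhvdvvp" (len 7), cursors c1@2 c2@4 c3@5, authorship ..1.23.
After op 4 (move_left): buffer="dhvdvvp" (len 7), cursors c1@1 c2@3 c3@4, authorship ..1.23.
After op 5 (move_right): buffer="dhvdvvp" (len 7), cursors c1@2 c2@4 c3@5, authorship ..1.23.
After op 6 (insert('d')): buffer="dhdvddvdvp" (len 10), cursors c1@3 c2@6 c3@8, authorship ..11.2233.
After op 7 (move_right): buffer="dhdvddvdvp" (len 10), cursors c1@4 c2@7 c3@9, authorship ..11.2233.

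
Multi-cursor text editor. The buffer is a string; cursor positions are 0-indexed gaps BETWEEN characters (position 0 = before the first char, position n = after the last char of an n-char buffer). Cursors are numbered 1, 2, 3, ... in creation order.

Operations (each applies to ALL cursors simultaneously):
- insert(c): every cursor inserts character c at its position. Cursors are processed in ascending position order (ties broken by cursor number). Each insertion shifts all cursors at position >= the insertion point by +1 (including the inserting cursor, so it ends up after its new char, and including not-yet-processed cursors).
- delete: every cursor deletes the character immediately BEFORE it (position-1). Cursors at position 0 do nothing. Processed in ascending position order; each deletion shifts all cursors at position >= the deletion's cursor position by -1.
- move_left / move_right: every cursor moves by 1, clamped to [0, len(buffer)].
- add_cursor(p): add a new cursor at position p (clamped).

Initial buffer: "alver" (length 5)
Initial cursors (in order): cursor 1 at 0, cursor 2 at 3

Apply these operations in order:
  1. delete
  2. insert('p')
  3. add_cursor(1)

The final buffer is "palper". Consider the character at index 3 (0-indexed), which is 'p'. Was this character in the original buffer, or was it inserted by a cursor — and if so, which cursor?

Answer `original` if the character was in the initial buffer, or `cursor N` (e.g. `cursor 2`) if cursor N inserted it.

Answer: cursor 2

Derivation:
After op 1 (delete): buffer="aler" (len 4), cursors c1@0 c2@2, authorship ....
After op 2 (insert('p')): buffer="palper" (len 6), cursors c1@1 c2@4, authorship 1..2..
After op 3 (add_cursor(1)): buffer="palper" (len 6), cursors c1@1 c3@1 c2@4, authorship 1..2..
Authorship (.=original, N=cursor N): 1 . . 2 . .
Index 3: author = 2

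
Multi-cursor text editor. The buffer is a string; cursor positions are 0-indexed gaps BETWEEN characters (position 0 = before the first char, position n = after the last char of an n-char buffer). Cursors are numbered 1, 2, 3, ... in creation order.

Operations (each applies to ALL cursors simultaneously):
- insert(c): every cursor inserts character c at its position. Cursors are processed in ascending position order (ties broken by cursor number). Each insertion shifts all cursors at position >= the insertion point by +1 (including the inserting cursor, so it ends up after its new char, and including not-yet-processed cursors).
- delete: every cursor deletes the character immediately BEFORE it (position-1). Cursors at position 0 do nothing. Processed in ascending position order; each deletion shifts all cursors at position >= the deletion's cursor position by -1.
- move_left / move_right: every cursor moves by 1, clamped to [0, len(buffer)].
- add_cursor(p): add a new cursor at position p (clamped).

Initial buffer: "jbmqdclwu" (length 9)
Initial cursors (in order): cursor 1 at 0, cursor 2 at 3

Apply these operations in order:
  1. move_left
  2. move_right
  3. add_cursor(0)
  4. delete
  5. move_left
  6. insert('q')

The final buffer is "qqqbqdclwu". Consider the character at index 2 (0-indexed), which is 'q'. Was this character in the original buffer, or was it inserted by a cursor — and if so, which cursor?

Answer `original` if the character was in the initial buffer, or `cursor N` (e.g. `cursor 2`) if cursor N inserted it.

Answer: cursor 3

Derivation:
After op 1 (move_left): buffer="jbmqdclwu" (len 9), cursors c1@0 c2@2, authorship .........
After op 2 (move_right): buffer="jbmqdclwu" (len 9), cursors c1@1 c2@3, authorship .........
After op 3 (add_cursor(0)): buffer="jbmqdclwu" (len 9), cursors c3@0 c1@1 c2@3, authorship .........
After op 4 (delete): buffer="bqdclwu" (len 7), cursors c1@0 c3@0 c2@1, authorship .......
After op 5 (move_left): buffer="bqdclwu" (len 7), cursors c1@0 c2@0 c3@0, authorship .......
After op 6 (insert('q')): buffer="qqqbqdclwu" (len 10), cursors c1@3 c2@3 c3@3, authorship 123.......
Authorship (.=original, N=cursor N): 1 2 3 . . . . . . .
Index 2: author = 3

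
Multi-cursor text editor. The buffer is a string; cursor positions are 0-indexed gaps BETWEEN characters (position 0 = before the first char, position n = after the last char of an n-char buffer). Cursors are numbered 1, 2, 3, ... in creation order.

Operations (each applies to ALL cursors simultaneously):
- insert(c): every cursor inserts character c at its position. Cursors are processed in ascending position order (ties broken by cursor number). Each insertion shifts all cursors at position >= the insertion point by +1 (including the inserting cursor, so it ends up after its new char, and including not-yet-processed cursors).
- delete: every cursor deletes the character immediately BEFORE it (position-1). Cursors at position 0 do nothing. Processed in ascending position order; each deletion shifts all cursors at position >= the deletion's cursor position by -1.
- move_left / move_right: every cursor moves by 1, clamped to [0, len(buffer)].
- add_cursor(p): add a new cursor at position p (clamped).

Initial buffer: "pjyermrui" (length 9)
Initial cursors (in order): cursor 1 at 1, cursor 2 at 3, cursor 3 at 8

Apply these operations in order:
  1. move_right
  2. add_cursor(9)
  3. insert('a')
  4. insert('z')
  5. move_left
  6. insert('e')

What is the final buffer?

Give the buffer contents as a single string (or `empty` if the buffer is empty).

After op 1 (move_right): buffer="pjyermrui" (len 9), cursors c1@2 c2@4 c3@9, authorship .........
After op 2 (add_cursor(9)): buffer="pjyermrui" (len 9), cursors c1@2 c2@4 c3@9 c4@9, authorship .........
After op 3 (insert('a')): buffer="pjayearmruiaa" (len 13), cursors c1@3 c2@6 c3@13 c4@13, authorship ..1..2.....34
After op 4 (insert('z')): buffer="pjazyeazrmruiaazz" (len 17), cursors c1@4 c2@8 c3@17 c4@17, authorship ..11..22.....3434
After op 5 (move_left): buffer="pjazyeazrmruiaazz" (len 17), cursors c1@3 c2@7 c3@16 c4@16, authorship ..11..22.....3434
After op 6 (insert('e')): buffer="pjaezyeaezrmruiaazeez" (len 21), cursors c1@4 c2@9 c3@20 c4@20, authorship ..111..222.....343344

Answer: pjaezyeaezrmruiaazeez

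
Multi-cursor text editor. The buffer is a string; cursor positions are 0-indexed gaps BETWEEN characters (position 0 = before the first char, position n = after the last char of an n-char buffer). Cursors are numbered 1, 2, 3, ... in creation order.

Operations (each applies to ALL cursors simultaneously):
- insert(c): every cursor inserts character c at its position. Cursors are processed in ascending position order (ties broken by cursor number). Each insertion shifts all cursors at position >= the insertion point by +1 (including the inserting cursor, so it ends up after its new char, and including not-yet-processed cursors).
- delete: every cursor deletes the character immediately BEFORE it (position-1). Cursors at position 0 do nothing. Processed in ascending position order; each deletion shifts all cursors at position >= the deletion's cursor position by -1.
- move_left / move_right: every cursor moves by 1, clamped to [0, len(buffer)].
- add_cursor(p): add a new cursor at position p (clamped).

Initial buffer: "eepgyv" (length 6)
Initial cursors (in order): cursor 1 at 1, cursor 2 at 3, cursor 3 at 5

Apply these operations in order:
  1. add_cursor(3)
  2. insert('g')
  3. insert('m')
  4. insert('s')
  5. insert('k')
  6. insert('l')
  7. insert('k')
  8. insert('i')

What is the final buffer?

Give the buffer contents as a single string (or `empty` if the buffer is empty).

After op 1 (add_cursor(3)): buffer="eepgyv" (len 6), cursors c1@1 c2@3 c4@3 c3@5, authorship ......
After op 2 (insert('g')): buffer="egepgggygv" (len 10), cursors c1@2 c2@6 c4@6 c3@9, authorship .1..24..3.
After op 3 (insert('m')): buffer="egmepggmmgygmv" (len 14), cursors c1@3 c2@9 c4@9 c3@13, authorship .11..2424..33.
After op 4 (insert('s')): buffer="egmsepggmmssgygmsv" (len 18), cursors c1@4 c2@12 c4@12 c3@17, authorship .111..242424..333.
After op 5 (insert('k')): buffer="egmskepggmmsskkgygmskv" (len 22), cursors c1@5 c2@15 c4@15 c3@21, authorship .1111..24242424..3333.
After op 6 (insert('l')): buffer="egmsklepggmmsskkllgygmsklv" (len 26), cursors c1@6 c2@18 c4@18 c3@25, authorship .11111..2424242424..33333.
After op 7 (insert('k')): buffer="egmsklkepggmmsskkllkkgygmsklkv" (len 30), cursors c1@7 c2@21 c4@21 c3@29, authorship .111111..242424242424..333333.
After op 8 (insert('i')): buffer="egmsklkiepggmmsskkllkkiigygmsklkiv" (len 34), cursors c1@8 c2@24 c4@24 c3@33, authorship .1111111..24242424242424..3333333.

Answer: egmsklkiepggmmsskkllkkiigygmsklkiv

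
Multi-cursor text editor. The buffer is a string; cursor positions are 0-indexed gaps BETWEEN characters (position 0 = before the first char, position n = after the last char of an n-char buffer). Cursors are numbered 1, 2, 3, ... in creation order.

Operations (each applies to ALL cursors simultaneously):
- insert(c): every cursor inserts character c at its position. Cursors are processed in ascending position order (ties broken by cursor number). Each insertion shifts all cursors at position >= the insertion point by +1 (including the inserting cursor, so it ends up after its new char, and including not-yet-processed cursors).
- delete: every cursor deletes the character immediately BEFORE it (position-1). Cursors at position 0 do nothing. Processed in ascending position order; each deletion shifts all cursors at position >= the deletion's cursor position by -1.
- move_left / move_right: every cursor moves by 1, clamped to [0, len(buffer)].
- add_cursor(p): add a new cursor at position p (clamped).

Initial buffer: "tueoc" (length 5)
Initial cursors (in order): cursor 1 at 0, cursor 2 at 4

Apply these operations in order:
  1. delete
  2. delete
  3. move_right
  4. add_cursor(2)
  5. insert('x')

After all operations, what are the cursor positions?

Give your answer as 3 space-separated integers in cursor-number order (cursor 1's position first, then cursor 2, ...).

After op 1 (delete): buffer="tuec" (len 4), cursors c1@0 c2@3, authorship ....
After op 2 (delete): buffer="tuc" (len 3), cursors c1@0 c2@2, authorship ...
After op 3 (move_right): buffer="tuc" (len 3), cursors c1@1 c2@3, authorship ...
After op 4 (add_cursor(2)): buffer="tuc" (len 3), cursors c1@1 c3@2 c2@3, authorship ...
After op 5 (insert('x')): buffer="txuxcx" (len 6), cursors c1@2 c3@4 c2@6, authorship .1.3.2

Answer: 2 6 4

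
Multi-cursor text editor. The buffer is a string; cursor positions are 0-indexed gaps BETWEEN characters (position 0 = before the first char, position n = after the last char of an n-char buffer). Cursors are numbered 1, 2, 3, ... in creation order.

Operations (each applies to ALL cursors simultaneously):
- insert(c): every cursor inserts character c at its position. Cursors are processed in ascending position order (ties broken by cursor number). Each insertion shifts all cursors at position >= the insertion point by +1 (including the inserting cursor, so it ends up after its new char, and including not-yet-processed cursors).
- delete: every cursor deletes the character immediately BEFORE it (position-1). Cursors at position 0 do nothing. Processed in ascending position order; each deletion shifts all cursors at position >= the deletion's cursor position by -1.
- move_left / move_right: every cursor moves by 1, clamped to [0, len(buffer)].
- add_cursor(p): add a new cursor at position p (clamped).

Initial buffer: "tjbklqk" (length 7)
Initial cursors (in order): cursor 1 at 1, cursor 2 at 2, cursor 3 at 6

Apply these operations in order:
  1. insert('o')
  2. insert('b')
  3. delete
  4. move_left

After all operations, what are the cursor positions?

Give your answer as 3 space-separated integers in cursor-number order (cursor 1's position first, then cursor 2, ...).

Answer: 1 3 8

Derivation:
After op 1 (insert('o')): buffer="tojobklqok" (len 10), cursors c1@2 c2@4 c3@9, authorship .1.2....3.
After op 2 (insert('b')): buffer="tobjobbklqobk" (len 13), cursors c1@3 c2@6 c3@12, authorship .11.22....33.
After op 3 (delete): buffer="tojobklqok" (len 10), cursors c1@2 c2@4 c3@9, authorship .1.2....3.
After op 4 (move_left): buffer="tojobklqok" (len 10), cursors c1@1 c2@3 c3@8, authorship .1.2....3.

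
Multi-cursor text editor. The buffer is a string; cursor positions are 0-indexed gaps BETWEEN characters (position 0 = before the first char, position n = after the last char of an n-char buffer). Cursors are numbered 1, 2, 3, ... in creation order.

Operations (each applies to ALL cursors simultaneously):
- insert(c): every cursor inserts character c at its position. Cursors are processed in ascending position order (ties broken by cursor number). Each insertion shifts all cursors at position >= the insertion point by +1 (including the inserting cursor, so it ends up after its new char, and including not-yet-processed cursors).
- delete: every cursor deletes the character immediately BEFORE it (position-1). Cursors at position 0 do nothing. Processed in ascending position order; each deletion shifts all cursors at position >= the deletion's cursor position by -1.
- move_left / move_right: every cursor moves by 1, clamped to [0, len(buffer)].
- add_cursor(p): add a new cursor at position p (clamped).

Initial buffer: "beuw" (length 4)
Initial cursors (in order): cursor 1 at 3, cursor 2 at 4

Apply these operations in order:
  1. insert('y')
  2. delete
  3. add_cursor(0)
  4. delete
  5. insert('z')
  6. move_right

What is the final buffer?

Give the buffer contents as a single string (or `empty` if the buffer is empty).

After op 1 (insert('y')): buffer="beuywy" (len 6), cursors c1@4 c2@6, authorship ...1.2
After op 2 (delete): buffer="beuw" (len 4), cursors c1@3 c2@4, authorship ....
After op 3 (add_cursor(0)): buffer="beuw" (len 4), cursors c3@0 c1@3 c2@4, authorship ....
After op 4 (delete): buffer="be" (len 2), cursors c3@0 c1@2 c2@2, authorship ..
After op 5 (insert('z')): buffer="zbezz" (len 5), cursors c3@1 c1@5 c2@5, authorship 3..12
After op 6 (move_right): buffer="zbezz" (len 5), cursors c3@2 c1@5 c2@5, authorship 3..12

Answer: zbezz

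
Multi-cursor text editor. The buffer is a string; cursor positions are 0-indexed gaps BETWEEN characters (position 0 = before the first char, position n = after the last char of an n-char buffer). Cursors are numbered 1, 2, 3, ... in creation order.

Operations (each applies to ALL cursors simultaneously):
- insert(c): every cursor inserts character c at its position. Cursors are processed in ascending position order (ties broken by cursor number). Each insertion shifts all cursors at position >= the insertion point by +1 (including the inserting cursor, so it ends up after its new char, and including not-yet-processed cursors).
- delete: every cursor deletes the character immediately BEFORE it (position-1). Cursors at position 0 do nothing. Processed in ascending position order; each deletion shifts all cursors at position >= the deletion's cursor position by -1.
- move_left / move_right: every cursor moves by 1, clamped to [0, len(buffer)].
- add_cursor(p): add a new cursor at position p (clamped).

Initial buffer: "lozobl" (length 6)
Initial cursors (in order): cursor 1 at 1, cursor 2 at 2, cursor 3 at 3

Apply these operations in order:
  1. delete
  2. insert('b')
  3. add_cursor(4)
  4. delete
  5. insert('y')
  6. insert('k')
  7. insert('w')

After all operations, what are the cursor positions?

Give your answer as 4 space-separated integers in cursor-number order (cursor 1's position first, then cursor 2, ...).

After op 1 (delete): buffer="obl" (len 3), cursors c1@0 c2@0 c3@0, authorship ...
After op 2 (insert('b')): buffer="bbbobl" (len 6), cursors c1@3 c2@3 c3@3, authorship 123...
After op 3 (add_cursor(4)): buffer="bbbobl" (len 6), cursors c1@3 c2@3 c3@3 c4@4, authorship 123...
After op 4 (delete): buffer="bl" (len 2), cursors c1@0 c2@0 c3@0 c4@0, authorship ..
After op 5 (insert('y')): buffer="yyyybl" (len 6), cursors c1@4 c2@4 c3@4 c4@4, authorship 1234..
After op 6 (insert('k')): buffer="yyyykkkkbl" (len 10), cursors c1@8 c2@8 c3@8 c4@8, authorship 12341234..
After op 7 (insert('w')): buffer="yyyykkkkwwwwbl" (len 14), cursors c1@12 c2@12 c3@12 c4@12, authorship 123412341234..

Answer: 12 12 12 12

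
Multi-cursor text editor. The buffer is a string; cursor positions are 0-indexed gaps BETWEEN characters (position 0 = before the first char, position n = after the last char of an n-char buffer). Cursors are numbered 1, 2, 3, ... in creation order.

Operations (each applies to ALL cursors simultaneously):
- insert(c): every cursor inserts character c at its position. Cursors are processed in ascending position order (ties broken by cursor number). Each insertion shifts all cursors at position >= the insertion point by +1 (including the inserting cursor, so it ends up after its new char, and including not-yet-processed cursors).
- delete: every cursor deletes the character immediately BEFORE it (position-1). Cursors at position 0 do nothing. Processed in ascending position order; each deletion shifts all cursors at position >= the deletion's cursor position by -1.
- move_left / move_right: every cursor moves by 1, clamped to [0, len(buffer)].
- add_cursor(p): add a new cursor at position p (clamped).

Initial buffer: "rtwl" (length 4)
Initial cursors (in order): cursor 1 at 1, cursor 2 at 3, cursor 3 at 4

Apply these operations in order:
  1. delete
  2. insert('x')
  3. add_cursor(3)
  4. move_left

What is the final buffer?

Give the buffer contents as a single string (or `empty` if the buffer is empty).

Answer: xtxx

Derivation:
After op 1 (delete): buffer="t" (len 1), cursors c1@0 c2@1 c3@1, authorship .
After op 2 (insert('x')): buffer="xtxx" (len 4), cursors c1@1 c2@4 c3@4, authorship 1.23
After op 3 (add_cursor(3)): buffer="xtxx" (len 4), cursors c1@1 c4@3 c2@4 c3@4, authorship 1.23
After op 4 (move_left): buffer="xtxx" (len 4), cursors c1@0 c4@2 c2@3 c3@3, authorship 1.23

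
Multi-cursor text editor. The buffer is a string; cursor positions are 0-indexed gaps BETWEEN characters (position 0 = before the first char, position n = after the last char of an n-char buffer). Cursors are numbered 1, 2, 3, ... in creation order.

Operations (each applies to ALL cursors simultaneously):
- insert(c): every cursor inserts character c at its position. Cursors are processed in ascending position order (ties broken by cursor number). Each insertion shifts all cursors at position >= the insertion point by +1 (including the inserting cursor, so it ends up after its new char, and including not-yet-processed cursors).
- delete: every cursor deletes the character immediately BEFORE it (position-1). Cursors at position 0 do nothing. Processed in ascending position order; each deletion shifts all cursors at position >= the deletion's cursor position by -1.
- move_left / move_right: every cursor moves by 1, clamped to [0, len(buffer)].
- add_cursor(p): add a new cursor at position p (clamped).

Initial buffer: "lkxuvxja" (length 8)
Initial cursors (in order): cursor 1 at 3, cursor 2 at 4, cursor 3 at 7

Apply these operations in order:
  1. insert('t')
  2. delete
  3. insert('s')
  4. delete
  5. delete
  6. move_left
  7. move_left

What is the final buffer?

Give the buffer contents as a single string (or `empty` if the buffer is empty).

Answer: lkvxa

Derivation:
After op 1 (insert('t')): buffer="lkxtutvxjta" (len 11), cursors c1@4 c2@6 c3@10, authorship ...1.2...3.
After op 2 (delete): buffer="lkxuvxja" (len 8), cursors c1@3 c2@4 c3@7, authorship ........
After op 3 (insert('s')): buffer="lkxsusvxjsa" (len 11), cursors c1@4 c2@6 c3@10, authorship ...1.2...3.
After op 4 (delete): buffer="lkxuvxja" (len 8), cursors c1@3 c2@4 c3@7, authorship ........
After op 5 (delete): buffer="lkvxa" (len 5), cursors c1@2 c2@2 c3@4, authorship .....
After op 6 (move_left): buffer="lkvxa" (len 5), cursors c1@1 c2@1 c3@3, authorship .....
After op 7 (move_left): buffer="lkvxa" (len 5), cursors c1@0 c2@0 c3@2, authorship .....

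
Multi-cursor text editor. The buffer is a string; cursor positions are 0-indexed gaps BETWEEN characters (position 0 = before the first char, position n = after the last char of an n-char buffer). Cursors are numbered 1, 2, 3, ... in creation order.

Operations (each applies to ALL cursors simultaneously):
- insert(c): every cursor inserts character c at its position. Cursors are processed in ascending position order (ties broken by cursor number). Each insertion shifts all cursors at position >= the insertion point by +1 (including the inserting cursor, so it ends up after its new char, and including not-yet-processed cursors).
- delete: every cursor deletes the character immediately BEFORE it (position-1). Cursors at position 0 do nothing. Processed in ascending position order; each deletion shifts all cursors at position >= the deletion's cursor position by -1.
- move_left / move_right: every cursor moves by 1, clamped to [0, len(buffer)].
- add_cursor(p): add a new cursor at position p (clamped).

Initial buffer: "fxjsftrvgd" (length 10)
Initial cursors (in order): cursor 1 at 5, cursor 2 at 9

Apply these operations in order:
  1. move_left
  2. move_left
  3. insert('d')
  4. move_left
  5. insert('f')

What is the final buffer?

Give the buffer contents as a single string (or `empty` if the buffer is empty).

After op 1 (move_left): buffer="fxjsftrvgd" (len 10), cursors c1@4 c2@8, authorship ..........
After op 2 (move_left): buffer="fxjsftrvgd" (len 10), cursors c1@3 c2@7, authorship ..........
After op 3 (insert('d')): buffer="fxjdsftrdvgd" (len 12), cursors c1@4 c2@9, authorship ...1....2...
After op 4 (move_left): buffer="fxjdsftrdvgd" (len 12), cursors c1@3 c2@8, authorship ...1....2...
After op 5 (insert('f')): buffer="fxjfdsftrfdvgd" (len 14), cursors c1@4 c2@10, authorship ...11....22...

Answer: fxjfdsftrfdvgd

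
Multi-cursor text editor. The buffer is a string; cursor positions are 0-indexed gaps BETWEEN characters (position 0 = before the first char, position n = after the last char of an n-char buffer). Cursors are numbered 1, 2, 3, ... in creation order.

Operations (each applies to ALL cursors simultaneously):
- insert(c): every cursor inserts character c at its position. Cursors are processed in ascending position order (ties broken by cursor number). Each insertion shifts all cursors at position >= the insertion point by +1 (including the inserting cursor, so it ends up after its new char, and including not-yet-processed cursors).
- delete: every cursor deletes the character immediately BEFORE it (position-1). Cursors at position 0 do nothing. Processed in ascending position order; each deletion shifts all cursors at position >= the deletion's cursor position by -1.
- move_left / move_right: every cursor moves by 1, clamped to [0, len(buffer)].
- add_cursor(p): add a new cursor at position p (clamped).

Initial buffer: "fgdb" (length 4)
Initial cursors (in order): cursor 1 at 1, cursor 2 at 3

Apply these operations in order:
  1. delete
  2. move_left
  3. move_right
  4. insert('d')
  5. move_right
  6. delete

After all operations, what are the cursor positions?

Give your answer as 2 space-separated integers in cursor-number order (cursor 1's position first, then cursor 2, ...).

Answer: 2 2

Derivation:
After op 1 (delete): buffer="gb" (len 2), cursors c1@0 c2@1, authorship ..
After op 2 (move_left): buffer="gb" (len 2), cursors c1@0 c2@0, authorship ..
After op 3 (move_right): buffer="gb" (len 2), cursors c1@1 c2@1, authorship ..
After op 4 (insert('d')): buffer="gddb" (len 4), cursors c1@3 c2@3, authorship .12.
After op 5 (move_right): buffer="gddb" (len 4), cursors c1@4 c2@4, authorship .12.
After op 6 (delete): buffer="gd" (len 2), cursors c1@2 c2@2, authorship .1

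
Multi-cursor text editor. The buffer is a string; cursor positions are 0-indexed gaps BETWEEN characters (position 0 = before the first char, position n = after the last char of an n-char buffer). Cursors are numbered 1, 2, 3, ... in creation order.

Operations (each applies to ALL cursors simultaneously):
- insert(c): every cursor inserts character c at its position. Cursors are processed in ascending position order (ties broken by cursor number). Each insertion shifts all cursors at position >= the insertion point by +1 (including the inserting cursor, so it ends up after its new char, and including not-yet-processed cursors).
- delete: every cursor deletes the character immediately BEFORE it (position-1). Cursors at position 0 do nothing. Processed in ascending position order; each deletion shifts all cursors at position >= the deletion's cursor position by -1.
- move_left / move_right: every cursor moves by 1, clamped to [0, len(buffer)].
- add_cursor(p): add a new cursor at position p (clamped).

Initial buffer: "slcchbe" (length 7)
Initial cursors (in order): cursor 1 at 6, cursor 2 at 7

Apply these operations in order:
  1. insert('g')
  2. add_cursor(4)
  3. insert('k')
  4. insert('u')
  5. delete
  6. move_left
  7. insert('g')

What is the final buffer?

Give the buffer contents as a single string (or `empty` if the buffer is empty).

Answer: slccgkhbggkeggk

Derivation:
After op 1 (insert('g')): buffer="slcchbgeg" (len 9), cursors c1@7 c2@9, authorship ......1.2
After op 2 (add_cursor(4)): buffer="slcchbgeg" (len 9), cursors c3@4 c1@7 c2@9, authorship ......1.2
After op 3 (insert('k')): buffer="slcckhbgkegk" (len 12), cursors c3@5 c1@9 c2@12, authorship ....3..11.22
After op 4 (insert('u')): buffer="slcckuhbgkuegku" (len 15), cursors c3@6 c1@11 c2@15, authorship ....33..111.222
After op 5 (delete): buffer="slcckhbgkegk" (len 12), cursors c3@5 c1@9 c2@12, authorship ....3..11.22
After op 6 (move_left): buffer="slcckhbgkegk" (len 12), cursors c3@4 c1@8 c2@11, authorship ....3..11.22
After op 7 (insert('g')): buffer="slccgkhbggkeggk" (len 15), cursors c3@5 c1@10 c2@14, authorship ....33..111.222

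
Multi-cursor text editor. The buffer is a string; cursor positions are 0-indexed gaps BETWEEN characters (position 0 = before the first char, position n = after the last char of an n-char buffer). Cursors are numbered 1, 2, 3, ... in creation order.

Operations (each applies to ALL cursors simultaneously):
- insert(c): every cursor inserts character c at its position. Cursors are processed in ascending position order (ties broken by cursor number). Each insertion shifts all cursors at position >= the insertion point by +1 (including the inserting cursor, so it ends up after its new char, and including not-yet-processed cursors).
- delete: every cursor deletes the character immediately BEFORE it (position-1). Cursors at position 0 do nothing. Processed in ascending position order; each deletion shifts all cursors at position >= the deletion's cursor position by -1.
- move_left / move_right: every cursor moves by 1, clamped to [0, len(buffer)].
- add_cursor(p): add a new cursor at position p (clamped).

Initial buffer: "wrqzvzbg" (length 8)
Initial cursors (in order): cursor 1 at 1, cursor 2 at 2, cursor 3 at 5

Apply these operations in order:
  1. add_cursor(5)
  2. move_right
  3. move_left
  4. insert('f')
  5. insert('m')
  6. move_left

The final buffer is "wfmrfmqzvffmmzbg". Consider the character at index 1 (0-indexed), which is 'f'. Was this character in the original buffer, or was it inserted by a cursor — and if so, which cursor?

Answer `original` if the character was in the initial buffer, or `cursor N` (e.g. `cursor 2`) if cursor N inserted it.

Answer: cursor 1

Derivation:
After op 1 (add_cursor(5)): buffer="wrqzvzbg" (len 8), cursors c1@1 c2@2 c3@5 c4@5, authorship ........
After op 2 (move_right): buffer="wrqzvzbg" (len 8), cursors c1@2 c2@3 c3@6 c4@6, authorship ........
After op 3 (move_left): buffer="wrqzvzbg" (len 8), cursors c1@1 c2@2 c3@5 c4@5, authorship ........
After op 4 (insert('f')): buffer="wfrfqzvffzbg" (len 12), cursors c1@2 c2@4 c3@9 c4@9, authorship .1.2...34...
After op 5 (insert('m')): buffer="wfmrfmqzvffmmzbg" (len 16), cursors c1@3 c2@6 c3@13 c4@13, authorship .11.22...3434...
After op 6 (move_left): buffer="wfmrfmqzvffmmzbg" (len 16), cursors c1@2 c2@5 c3@12 c4@12, authorship .11.22...3434...
Authorship (.=original, N=cursor N): . 1 1 . 2 2 . . . 3 4 3 4 . . .
Index 1: author = 1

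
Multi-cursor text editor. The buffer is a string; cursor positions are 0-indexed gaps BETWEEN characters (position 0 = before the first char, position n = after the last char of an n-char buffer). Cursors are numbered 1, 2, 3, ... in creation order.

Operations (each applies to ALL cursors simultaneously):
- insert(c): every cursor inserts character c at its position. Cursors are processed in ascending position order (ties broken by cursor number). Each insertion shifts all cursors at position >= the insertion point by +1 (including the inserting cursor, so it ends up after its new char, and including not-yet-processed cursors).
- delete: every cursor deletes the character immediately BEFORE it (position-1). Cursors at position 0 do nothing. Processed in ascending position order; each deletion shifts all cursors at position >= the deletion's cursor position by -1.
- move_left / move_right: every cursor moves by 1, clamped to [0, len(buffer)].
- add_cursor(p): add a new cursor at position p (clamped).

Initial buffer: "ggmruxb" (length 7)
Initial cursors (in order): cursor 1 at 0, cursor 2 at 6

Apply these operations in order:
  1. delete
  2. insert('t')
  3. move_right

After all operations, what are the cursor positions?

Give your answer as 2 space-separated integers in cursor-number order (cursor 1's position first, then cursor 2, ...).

After op 1 (delete): buffer="ggmrub" (len 6), cursors c1@0 c2@5, authorship ......
After op 2 (insert('t')): buffer="tggmrutb" (len 8), cursors c1@1 c2@7, authorship 1.....2.
After op 3 (move_right): buffer="tggmrutb" (len 8), cursors c1@2 c2@8, authorship 1.....2.

Answer: 2 8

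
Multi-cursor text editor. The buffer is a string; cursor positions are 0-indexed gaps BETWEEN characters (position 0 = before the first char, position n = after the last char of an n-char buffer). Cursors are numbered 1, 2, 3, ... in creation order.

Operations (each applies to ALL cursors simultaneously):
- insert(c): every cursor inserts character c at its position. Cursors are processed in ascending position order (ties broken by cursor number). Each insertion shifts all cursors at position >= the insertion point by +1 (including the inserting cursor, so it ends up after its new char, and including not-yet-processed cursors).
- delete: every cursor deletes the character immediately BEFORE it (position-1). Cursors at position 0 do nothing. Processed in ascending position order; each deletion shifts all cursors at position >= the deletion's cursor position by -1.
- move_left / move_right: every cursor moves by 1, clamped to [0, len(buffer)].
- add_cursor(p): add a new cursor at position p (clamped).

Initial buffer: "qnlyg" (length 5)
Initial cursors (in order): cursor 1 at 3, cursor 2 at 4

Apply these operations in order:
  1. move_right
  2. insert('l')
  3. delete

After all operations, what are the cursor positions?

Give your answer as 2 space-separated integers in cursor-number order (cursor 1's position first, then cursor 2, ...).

Answer: 4 5

Derivation:
After op 1 (move_right): buffer="qnlyg" (len 5), cursors c1@4 c2@5, authorship .....
After op 2 (insert('l')): buffer="qnlylgl" (len 7), cursors c1@5 c2@7, authorship ....1.2
After op 3 (delete): buffer="qnlyg" (len 5), cursors c1@4 c2@5, authorship .....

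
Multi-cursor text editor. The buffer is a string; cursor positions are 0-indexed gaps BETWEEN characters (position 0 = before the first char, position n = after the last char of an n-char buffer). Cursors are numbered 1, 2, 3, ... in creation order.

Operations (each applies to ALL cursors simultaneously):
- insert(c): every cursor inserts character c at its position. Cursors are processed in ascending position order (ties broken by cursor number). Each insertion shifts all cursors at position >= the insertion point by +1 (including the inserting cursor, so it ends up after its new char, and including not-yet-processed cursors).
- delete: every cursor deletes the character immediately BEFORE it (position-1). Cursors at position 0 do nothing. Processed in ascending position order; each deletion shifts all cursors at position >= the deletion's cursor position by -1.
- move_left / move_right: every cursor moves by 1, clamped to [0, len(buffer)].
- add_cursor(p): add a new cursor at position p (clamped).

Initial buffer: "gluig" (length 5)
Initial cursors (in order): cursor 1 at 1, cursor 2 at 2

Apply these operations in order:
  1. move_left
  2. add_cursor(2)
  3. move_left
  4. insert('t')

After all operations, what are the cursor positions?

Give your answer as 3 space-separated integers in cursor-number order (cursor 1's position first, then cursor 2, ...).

After op 1 (move_left): buffer="gluig" (len 5), cursors c1@0 c2@1, authorship .....
After op 2 (add_cursor(2)): buffer="gluig" (len 5), cursors c1@0 c2@1 c3@2, authorship .....
After op 3 (move_left): buffer="gluig" (len 5), cursors c1@0 c2@0 c3@1, authorship .....
After op 4 (insert('t')): buffer="ttgtluig" (len 8), cursors c1@2 c2@2 c3@4, authorship 12.3....

Answer: 2 2 4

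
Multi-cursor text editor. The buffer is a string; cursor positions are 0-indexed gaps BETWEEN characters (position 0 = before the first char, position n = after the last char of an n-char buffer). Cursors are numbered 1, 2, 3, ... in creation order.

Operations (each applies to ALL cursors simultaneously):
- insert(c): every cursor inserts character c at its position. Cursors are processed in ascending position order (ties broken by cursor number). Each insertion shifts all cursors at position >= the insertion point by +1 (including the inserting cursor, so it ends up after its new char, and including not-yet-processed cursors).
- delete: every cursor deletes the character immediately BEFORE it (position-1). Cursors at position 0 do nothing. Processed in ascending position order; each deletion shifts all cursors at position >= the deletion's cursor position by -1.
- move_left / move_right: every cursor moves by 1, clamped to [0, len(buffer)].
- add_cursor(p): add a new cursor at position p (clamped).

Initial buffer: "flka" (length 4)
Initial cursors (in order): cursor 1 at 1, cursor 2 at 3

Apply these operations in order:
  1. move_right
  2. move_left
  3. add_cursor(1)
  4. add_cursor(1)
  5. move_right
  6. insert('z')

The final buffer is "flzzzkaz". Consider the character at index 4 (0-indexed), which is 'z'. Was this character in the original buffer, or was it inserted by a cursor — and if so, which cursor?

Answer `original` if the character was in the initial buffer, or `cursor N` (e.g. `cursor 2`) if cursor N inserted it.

Answer: cursor 4

Derivation:
After op 1 (move_right): buffer="flka" (len 4), cursors c1@2 c2@4, authorship ....
After op 2 (move_left): buffer="flka" (len 4), cursors c1@1 c2@3, authorship ....
After op 3 (add_cursor(1)): buffer="flka" (len 4), cursors c1@1 c3@1 c2@3, authorship ....
After op 4 (add_cursor(1)): buffer="flka" (len 4), cursors c1@1 c3@1 c4@1 c2@3, authorship ....
After op 5 (move_right): buffer="flka" (len 4), cursors c1@2 c3@2 c4@2 c2@4, authorship ....
After op 6 (insert('z')): buffer="flzzzkaz" (len 8), cursors c1@5 c3@5 c4@5 c2@8, authorship ..134..2
Authorship (.=original, N=cursor N): . . 1 3 4 . . 2
Index 4: author = 4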